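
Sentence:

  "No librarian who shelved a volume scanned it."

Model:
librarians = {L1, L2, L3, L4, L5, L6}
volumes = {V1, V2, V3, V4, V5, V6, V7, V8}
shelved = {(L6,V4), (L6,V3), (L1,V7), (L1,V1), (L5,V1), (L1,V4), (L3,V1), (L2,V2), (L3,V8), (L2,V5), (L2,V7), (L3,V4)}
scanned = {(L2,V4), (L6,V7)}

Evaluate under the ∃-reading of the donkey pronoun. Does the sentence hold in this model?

"it" takes "a volume" as antecedent — a donkey pronoun bound across the clause boundary.
Truth condition: for no (l,v) with shelved(l,v) does scanned(l,v) hold.
Restrictor pairs — does the scope hold? (L1,V1):fails  (L1,V4):fails  (L1,V7):fails  (L2,V2):fails  (L2,V5):fails  (L2,V7):fails  (L3,V1):fails  (L3,V4):fails  (L3,V8):fails  (L5,V1):fails  (L6,V3):fails  (L6,V4):fails
Scope holds for no restrictor pair, so the sentence is true.

True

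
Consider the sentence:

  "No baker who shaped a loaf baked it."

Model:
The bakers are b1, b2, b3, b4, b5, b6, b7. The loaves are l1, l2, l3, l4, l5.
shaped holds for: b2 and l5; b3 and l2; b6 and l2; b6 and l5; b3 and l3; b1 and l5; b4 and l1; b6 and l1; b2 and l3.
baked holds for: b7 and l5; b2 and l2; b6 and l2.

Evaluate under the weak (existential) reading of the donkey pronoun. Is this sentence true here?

False

"it" takes "a loaf" as antecedent — a donkey pronoun bound across the clause boundary.
Truth condition: for no (b,l) with shaped(b,l) does baked(b,l) hold.
Restrictor pairs — does the scope hold? (b1,l5):fails  (b2,l3):fails  (b2,l5):fails  (b3,l2):fails  (b3,l3):fails  (b4,l1):fails  (b6,l1):fails  (b6,l2):holds  (b6,l5):fails
Scope holds for 1 pair(s), so the sentence is false.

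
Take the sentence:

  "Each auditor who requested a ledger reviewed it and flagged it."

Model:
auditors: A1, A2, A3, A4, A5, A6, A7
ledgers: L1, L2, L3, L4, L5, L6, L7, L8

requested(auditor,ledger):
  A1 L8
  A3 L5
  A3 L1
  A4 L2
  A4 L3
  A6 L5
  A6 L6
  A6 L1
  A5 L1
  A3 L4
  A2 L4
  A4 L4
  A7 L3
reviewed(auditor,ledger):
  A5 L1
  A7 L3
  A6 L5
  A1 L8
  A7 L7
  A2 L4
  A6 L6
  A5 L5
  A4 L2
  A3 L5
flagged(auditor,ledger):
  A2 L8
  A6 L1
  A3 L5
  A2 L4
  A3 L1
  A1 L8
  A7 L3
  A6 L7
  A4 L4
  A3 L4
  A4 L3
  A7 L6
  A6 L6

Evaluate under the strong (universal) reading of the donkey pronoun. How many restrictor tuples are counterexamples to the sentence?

8

"it" takes "a ledger" as antecedent — a donkey pronoun bound across the clause boundary.
Strong reading: for every (a,l) with requested(a,l), reviewed(a,l) ∧ flagged(a,l).
Restrictor pairs: (A1,L8) ✓  (A2,L4) ✓  (A3,L1) ✗  (A3,L4) ✗  (A3,L5) ✓  (A4,L2) ✗  (A4,L3) ✗  (A4,L4) ✗  (A5,L1) ✗  (A6,L1) ✗  (A6,L5) ✗  (A6,L6) ✓  (A7,L3) ✓
Counterexamples (restrictor pairs failing the scope): 8.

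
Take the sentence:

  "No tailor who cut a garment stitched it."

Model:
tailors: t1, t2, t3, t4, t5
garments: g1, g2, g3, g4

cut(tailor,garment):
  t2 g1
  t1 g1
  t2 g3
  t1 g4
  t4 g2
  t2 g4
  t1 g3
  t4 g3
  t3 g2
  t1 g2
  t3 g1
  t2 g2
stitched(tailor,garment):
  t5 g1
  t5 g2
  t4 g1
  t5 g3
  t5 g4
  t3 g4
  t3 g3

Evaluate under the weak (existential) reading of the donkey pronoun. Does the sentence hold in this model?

True

"it" takes "a garment" as antecedent — a donkey pronoun bound across the clause boundary.
Truth condition: for no (t,g) with cut(t,g) does stitched(t,g) hold.
Restrictor pairs — does the scope hold? (t1,g1):fails  (t1,g2):fails  (t1,g3):fails  (t1,g4):fails  (t2,g1):fails  (t2,g2):fails  (t2,g3):fails  (t2,g4):fails  (t3,g1):fails  (t3,g2):fails  (t4,g2):fails  (t4,g3):fails
Scope holds for no restrictor pair, so the sentence is true.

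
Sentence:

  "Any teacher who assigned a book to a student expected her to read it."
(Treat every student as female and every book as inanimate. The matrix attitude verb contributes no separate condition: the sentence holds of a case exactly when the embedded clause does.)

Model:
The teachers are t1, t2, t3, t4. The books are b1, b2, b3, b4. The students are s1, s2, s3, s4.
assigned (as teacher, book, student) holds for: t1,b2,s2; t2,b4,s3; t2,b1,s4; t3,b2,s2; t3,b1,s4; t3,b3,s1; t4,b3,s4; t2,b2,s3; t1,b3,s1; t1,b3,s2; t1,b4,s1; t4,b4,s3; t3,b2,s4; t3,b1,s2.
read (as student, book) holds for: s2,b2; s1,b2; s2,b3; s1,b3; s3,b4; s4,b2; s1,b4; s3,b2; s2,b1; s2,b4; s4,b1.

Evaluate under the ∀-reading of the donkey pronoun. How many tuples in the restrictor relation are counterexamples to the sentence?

1

"her" takes "a student" as antecedent and "it" takes "a book"; both are donkey pronouns co-varying with the restrictor.
Strong reading: for every (t,b,s) with assigned(t,b,s), read(s,b).
Restrictor triples: (t1,b2,s2)→read(s2,b2) ✓  (t1,b3,s1)→read(s1,b3) ✓  (t1,b3,s2)→read(s2,b3) ✓  (t1,b4,s1)→read(s1,b4) ✓  (t2,b1,s4)→read(s4,b1) ✓  (t2,b2,s3)→read(s3,b2) ✓  (t2,b4,s3)→read(s3,b4) ✓  (t3,b1,s2)→read(s2,b1) ✓  (t3,b1,s4)→read(s4,b1) ✓  (t3,b2,s2)→read(s2,b2) ✓  (t3,b2,s4)→read(s4,b2) ✓  (t3,b3,s1)→read(s1,b3) ✓  (t4,b3,s4)→read(s4,b3) ✗  (t4,b4,s3)→read(s3,b4) ✓
Counterexamples (restrictor triples failing the scope): 1.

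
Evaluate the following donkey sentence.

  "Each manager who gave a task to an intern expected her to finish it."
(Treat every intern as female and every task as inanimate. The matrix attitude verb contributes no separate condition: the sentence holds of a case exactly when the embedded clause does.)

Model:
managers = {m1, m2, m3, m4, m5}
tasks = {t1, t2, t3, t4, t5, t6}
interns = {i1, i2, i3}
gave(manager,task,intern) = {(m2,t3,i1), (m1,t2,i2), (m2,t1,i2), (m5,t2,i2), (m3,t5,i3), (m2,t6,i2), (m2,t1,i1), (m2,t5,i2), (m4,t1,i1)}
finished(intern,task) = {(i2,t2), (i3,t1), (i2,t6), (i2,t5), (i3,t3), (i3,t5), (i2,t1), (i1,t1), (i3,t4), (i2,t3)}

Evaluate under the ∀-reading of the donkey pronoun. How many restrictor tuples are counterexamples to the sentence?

1

"her" takes "an intern" as antecedent and "it" takes "a task"; both are donkey pronouns co-varying with the restrictor.
Strong reading: for every (m,t,i) with gave(m,t,i), finished(i,t).
Restrictor triples: (m1,t2,i2)→finished(i2,t2) ✓  (m2,t1,i1)→finished(i1,t1) ✓  (m2,t1,i2)→finished(i2,t1) ✓  (m2,t3,i1)→finished(i1,t3) ✗  (m2,t5,i2)→finished(i2,t5) ✓  (m2,t6,i2)→finished(i2,t6) ✓  (m3,t5,i3)→finished(i3,t5) ✓  (m4,t1,i1)→finished(i1,t1) ✓  (m5,t2,i2)→finished(i2,t2) ✓
Counterexamples (restrictor triples failing the scope): 1.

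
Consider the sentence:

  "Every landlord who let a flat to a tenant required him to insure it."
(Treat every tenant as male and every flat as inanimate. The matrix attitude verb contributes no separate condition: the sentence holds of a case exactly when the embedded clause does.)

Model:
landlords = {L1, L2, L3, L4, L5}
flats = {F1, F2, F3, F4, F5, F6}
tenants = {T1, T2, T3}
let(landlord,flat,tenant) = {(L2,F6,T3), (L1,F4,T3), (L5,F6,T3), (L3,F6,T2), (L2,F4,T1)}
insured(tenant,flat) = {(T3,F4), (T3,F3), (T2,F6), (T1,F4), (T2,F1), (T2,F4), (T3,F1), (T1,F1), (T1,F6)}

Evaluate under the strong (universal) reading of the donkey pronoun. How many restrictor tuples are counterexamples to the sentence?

"him" takes "a tenant" as antecedent and "it" takes "a flat"; both are donkey pronouns co-varying with the restrictor.
Strong reading: for every (l,f,t) with let(l,f,t), insured(t,f).
Restrictor triples: (L1,F4,T3)→insured(T3,F4) ✓  (L2,F4,T1)→insured(T1,F4) ✓  (L2,F6,T3)→insured(T3,F6) ✗  (L3,F6,T2)→insured(T2,F6) ✓  (L5,F6,T3)→insured(T3,F6) ✗
Counterexamples (restrictor triples failing the scope): 2.

2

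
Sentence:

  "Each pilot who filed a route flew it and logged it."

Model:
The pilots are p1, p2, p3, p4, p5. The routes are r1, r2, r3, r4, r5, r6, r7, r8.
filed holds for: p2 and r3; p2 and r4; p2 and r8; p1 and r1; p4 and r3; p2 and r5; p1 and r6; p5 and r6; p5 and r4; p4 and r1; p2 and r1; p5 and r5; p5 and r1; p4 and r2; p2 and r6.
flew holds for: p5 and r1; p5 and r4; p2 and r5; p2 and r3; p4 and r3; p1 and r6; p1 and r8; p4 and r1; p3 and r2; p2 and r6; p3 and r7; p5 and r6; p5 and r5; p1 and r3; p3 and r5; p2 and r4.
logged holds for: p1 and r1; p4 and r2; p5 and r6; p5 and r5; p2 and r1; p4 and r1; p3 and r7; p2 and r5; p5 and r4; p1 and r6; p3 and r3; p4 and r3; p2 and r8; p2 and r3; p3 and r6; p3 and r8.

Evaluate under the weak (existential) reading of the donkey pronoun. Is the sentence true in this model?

"it" takes "a route" as antecedent — a donkey pronoun bound across the clause boundary.
Weak reading: every pilot p with some filed-route has at least one filed-route r such that flew(p,r) ∧ logged(p,r).
Per pilot: p1:✓  p2:✓  p4:✓  p5:✓
Every pilot in the restrictor has a witness.

True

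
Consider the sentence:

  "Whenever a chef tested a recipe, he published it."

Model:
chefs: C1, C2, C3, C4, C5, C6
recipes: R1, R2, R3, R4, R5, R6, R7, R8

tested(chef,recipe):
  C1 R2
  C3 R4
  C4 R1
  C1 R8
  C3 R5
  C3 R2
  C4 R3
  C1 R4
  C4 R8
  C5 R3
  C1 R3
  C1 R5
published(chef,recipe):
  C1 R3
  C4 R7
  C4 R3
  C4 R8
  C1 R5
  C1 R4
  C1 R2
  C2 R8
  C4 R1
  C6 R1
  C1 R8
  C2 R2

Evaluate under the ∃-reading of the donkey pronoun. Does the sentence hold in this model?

False

"it" takes "a recipe" as antecedent — a donkey pronoun bound across the clause boundary.
Weak reading: every chef c with some tested-recipe has at least one tested-recipe r such that published(c,r).
Per chef: C1:✓  C3:✗  C4:✓  C5:✗
C3 has no witness among its tested-recipes.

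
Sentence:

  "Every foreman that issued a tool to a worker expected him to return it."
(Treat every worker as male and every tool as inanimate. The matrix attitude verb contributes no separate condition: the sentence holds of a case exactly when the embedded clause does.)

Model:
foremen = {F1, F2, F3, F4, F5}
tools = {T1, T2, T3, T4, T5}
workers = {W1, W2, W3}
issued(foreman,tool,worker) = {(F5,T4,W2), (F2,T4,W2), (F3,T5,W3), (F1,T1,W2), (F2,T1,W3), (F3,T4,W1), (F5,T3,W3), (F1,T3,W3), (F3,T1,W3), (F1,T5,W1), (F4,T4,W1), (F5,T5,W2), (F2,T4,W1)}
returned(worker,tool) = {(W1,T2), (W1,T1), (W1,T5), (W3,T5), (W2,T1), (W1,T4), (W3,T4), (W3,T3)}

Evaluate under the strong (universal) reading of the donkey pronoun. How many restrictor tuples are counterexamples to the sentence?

"him" takes "a worker" as antecedent and "it" takes "a tool"; both are donkey pronouns co-varying with the restrictor.
Strong reading: for every (f,t,w) with issued(f,t,w), returned(w,t).
Restrictor triples: (F1,T1,W2)→returned(W2,T1) ✓  (F1,T3,W3)→returned(W3,T3) ✓  (F1,T5,W1)→returned(W1,T5) ✓  (F2,T1,W3)→returned(W3,T1) ✗  (F2,T4,W1)→returned(W1,T4) ✓  (F2,T4,W2)→returned(W2,T4) ✗  (F3,T1,W3)→returned(W3,T1) ✗  (F3,T4,W1)→returned(W1,T4) ✓  (F3,T5,W3)→returned(W3,T5) ✓  (F4,T4,W1)→returned(W1,T4) ✓  (F5,T3,W3)→returned(W3,T3) ✓  (F5,T4,W2)→returned(W2,T4) ✗  (F5,T5,W2)→returned(W2,T5) ✗
Counterexamples (restrictor triples failing the scope): 5.

5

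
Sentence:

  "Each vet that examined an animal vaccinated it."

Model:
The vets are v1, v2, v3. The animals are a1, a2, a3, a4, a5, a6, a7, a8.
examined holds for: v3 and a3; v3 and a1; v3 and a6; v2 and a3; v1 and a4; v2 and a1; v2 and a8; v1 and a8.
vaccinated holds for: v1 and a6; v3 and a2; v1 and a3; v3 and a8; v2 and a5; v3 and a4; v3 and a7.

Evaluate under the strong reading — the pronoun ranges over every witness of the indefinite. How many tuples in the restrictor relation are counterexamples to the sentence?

8

"it" takes "an animal" as antecedent — a donkey pronoun bound across the clause boundary.
Strong reading: for every (v,a) with examined(v,a), vaccinated(v,a).
Restrictor pairs: (v1,a4) ✗  (v1,a8) ✗  (v2,a1) ✗  (v2,a3) ✗  (v2,a8) ✗  (v3,a1) ✗  (v3,a3) ✗  (v3,a6) ✗
Counterexamples (restrictor pairs failing the scope): 8.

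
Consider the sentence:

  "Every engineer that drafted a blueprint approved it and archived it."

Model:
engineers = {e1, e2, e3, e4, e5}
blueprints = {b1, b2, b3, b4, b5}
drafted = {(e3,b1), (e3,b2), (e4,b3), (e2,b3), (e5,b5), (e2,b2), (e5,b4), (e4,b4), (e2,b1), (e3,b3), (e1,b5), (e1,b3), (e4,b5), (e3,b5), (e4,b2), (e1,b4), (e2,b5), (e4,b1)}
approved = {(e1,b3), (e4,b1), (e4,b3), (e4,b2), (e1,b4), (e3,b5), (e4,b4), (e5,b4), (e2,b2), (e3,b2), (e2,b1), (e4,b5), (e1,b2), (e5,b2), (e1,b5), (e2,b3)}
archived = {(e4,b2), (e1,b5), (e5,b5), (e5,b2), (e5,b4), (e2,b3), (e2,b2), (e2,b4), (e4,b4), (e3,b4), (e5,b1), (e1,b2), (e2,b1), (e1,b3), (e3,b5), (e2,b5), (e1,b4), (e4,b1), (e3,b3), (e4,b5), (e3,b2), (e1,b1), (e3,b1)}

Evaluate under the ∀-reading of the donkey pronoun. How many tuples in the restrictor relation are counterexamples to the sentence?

"it" takes "a blueprint" as antecedent — a donkey pronoun bound across the clause boundary.
Strong reading: for every (e,b) with drafted(e,b), approved(e,b) ∧ archived(e,b).
Restrictor pairs: (e1,b3) ✓  (e1,b4) ✓  (e1,b5) ✓  (e2,b1) ✓  (e2,b2) ✓  (e2,b3) ✓  (e2,b5) ✗  (e3,b1) ✗  (e3,b2) ✓  (e3,b3) ✗  (e3,b5) ✓  (e4,b1) ✓  (e4,b2) ✓  (e4,b3) ✗  (e4,b4) ✓  (e4,b5) ✓  (e5,b4) ✓  (e5,b5) ✗
Counterexamples (restrictor pairs failing the scope): 5.

5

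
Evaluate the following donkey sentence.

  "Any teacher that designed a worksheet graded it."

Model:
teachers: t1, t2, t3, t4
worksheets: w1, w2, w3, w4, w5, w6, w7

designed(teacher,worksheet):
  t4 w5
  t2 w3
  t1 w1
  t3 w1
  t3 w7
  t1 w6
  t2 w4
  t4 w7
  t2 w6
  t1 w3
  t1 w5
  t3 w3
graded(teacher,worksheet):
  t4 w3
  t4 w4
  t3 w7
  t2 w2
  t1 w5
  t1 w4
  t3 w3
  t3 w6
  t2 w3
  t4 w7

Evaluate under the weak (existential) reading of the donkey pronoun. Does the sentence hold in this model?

True

"it" takes "a worksheet" as antecedent — a donkey pronoun bound across the clause boundary.
Weak reading: every teacher t with some designed-worksheet has at least one designed-worksheet w such that graded(t,w).
Per teacher: t1:✓  t2:✓  t3:✓  t4:✓
Every teacher in the restrictor has a witness.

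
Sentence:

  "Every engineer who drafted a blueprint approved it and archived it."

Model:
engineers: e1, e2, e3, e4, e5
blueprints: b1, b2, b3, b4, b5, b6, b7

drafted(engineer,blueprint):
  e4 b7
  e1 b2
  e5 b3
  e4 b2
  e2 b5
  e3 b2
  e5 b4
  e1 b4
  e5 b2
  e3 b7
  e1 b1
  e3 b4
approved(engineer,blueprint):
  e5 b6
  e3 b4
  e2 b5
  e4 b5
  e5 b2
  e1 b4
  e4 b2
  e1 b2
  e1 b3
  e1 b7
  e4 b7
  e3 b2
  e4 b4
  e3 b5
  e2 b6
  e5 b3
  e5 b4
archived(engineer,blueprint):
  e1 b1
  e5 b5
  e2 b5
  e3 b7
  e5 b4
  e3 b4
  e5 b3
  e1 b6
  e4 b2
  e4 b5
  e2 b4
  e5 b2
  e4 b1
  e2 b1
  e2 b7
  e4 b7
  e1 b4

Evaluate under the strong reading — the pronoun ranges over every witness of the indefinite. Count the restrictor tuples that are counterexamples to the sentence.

4

"it" takes "a blueprint" as antecedent — a donkey pronoun bound across the clause boundary.
Strong reading: for every (e,b) with drafted(e,b), approved(e,b) ∧ archived(e,b).
Restrictor pairs: (e1,b1) ✗  (e1,b2) ✗  (e1,b4) ✓  (e2,b5) ✓  (e3,b2) ✗  (e3,b4) ✓  (e3,b7) ✗  (e4,b2) ✓  (e4,b7) ✓  (e5,b2) ✓  (e5,b3) ✓  (e5,b4) ✓
Counterexamples (restrictor pairs failing the scope): 4.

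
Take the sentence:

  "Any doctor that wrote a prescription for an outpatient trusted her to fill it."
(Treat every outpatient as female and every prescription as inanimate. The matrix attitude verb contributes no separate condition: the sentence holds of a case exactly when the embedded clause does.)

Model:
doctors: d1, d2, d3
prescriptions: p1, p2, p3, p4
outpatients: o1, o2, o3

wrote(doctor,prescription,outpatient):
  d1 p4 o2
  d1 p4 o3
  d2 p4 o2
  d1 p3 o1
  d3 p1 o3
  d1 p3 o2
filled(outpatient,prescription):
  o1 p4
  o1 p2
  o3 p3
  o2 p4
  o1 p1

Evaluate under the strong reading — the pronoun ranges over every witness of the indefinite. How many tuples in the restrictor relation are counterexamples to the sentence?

"her" takes "an outpatient" as antecedent and "it" takes "a prescription"; both are donkey pronouns co-varying with the restrictor.
Strong reading: for every (d,p,o) with wrote(d,p,o), filled(o,p).
Restrictor triples: (d1,p3,o1)→filled(o1,p3) ✗  (d1,p3,o2)→filled(o2,p3) ✗  (d1,p4,o2)→filled(o2,p4) ✓  (d1,p4,o3)→filled(o3,p4) ✗  (d2,p4,o2)→filled(o2,p4) ✓  (d3,p1,o3)→filled(o3,p1) ✗
Counterexamples (restrictor triples failing the scope): 4.

4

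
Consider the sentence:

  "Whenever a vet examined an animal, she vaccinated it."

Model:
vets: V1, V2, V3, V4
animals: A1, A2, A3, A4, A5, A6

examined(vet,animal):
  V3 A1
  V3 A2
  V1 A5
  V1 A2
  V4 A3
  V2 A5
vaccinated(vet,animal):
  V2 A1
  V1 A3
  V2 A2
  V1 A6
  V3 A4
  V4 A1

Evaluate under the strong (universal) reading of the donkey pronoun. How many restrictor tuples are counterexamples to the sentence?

"it" takes "an animal" as antecedent — a donkey pronoun bound across the clause boundary.
Strong reading: for every (v,a) with examined(v,a), vaccinated(v,a).
Restrictor pairs: (V1,A2) ✗  (V1,A5) ✗  (V2,A5) ✗  (V3,A1) ✗  (V3,A2) ✗  (V4,A3) ✗
Counterexamples (restrictor pairs failing the scope): 6.

6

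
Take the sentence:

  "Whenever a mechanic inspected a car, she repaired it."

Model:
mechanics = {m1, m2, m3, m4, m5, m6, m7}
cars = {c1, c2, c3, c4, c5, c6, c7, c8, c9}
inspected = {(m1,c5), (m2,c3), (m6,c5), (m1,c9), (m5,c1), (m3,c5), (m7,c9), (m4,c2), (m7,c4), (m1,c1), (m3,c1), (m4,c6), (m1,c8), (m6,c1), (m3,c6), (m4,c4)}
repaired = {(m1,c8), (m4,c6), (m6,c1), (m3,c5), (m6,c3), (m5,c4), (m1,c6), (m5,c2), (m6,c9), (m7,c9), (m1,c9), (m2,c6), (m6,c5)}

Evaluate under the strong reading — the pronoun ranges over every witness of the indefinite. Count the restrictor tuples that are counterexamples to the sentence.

"it" takes "a car" as antecedent — a donkey pronoun bound across the clause boundary.
Strong reading: for every (m,c) with inspected(m,c), repaired(m,c).
Restrictor pairs: (m1,c1) ✗  (m1,c5) ✗  (m1,c8) ✓  (m1,c9) ✓  (m2,c3) ✗  (m3,c1) ✗  (m3,c5) ✓  (m3,c6) ✗  (m4,c2) ✗  (m4,c4) ✗  (m4,c6) ✓  (m5,c1) ✗  (m6,c1) ✓  (m6,c5) ✓  (m7,c4) ✗  (m7,c9) ✓
Counterexamples (restrictor pairs failing the scope): 9.

9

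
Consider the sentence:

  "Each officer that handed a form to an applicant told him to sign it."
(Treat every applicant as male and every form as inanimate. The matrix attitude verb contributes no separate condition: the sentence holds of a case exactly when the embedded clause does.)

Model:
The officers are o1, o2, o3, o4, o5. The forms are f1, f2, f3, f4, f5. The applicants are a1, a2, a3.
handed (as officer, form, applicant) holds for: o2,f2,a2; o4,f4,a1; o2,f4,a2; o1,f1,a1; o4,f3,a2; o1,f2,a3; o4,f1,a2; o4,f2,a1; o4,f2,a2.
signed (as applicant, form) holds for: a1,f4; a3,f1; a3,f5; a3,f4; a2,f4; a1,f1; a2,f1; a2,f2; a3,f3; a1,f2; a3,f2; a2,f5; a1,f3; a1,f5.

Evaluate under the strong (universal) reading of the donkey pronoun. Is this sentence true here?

"him" takes "an applicant" as antecedent and "it" takes "a form"; both are donkey pronouns co-varying with the restrictor.
Strong reading: for every (o,f,a) with handed(o,f,a), signed(a,f).
Restrictor triples: (o1,f1,a1)→signed(a1,f1) ✓  (o1,f2,a3)→signed(a3,f2) ✓  (o2,f2,a2)→signed(a2,f2) ✓  (o2,f4,a2)→signed(a2,f4) ✓  (o4,f1,a2)→signed(a2,f1) ✓  (o4,f2,a1)→signed(a1,f2) ✓  (o4,f2,a2)→signed(a2,f2) ✓  (o4,f3,a2)→signed(a2,f3) ✗  (o4,f4,a1)→signed(a1,f4) ✓
Counterexample: (o4,f3,a2) — signed(a2,f3) does not hold.

False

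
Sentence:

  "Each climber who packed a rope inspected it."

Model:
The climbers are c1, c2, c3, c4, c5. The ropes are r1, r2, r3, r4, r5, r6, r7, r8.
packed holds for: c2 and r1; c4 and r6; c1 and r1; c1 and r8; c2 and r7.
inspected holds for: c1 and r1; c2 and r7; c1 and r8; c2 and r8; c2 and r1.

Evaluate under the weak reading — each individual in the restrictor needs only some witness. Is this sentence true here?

False

"it" takes "a rope" as antecedent — a donkey pronoun bound across the clause boundary.
Weak reading: every climber c with some packed-rope has at least one packed-rope r such that inspected(c,r).
Per climber: c1:✓  c2:✓  c4:✗
c4 has no witness among its packed-ropes.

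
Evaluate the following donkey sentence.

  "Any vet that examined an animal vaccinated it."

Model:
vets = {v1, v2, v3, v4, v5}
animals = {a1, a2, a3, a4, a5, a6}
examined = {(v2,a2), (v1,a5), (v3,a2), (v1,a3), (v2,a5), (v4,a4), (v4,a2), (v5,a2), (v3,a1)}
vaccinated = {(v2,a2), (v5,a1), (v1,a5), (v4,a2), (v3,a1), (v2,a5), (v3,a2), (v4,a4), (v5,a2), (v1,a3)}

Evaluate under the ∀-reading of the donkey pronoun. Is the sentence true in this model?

"it" takes "an animal" as antecedent — a donkey pronoun bound across the clause boundary.
Strong reading: for every (v,a) with examined(v,a), vaccinated(v,a).
Restrictor pairs: (v1,a3) ✓  (v1,a5) ✓  (v2,a2) ✓  (v2,a5) ✓  (v3,a1) ✓  (v3,a2) ✓  (v4,a2) ✓  (v4,a4) ✓  (v5,a2) ✓
Every restrictor pair satisfies the scope.

True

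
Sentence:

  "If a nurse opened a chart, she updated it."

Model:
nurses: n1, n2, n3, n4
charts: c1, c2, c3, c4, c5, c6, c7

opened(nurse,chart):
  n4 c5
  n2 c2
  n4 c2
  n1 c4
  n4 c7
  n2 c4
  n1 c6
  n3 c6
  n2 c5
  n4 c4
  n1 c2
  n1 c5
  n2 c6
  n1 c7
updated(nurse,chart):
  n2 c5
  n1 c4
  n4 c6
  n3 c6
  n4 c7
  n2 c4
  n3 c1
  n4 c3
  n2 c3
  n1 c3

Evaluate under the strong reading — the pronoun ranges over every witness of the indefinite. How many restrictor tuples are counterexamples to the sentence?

9

"it" takes "a chart" as antecedent — a donkey pronoun bound across the clause boundary.
Strong reading: for every (n,c) with opened(n,c), updated(n,c).
Restrictor pairs: (n1,c2) ✗  (n1,c4) ✓  (n1,c5) ✗  (n1,c6) ✗  (n1,c7) ✗  (n2,c2) ✗  (n2,c4) ✓  (n2,c5) ✓  (n2,c6) ✗  (n3,c6) ✓  (n4,c2) ✗  (n4,c4) ✗  (n4,c5) ✗  (n4,c7) ✓
Counterexamples (restrictor pairs failing the scope): 9.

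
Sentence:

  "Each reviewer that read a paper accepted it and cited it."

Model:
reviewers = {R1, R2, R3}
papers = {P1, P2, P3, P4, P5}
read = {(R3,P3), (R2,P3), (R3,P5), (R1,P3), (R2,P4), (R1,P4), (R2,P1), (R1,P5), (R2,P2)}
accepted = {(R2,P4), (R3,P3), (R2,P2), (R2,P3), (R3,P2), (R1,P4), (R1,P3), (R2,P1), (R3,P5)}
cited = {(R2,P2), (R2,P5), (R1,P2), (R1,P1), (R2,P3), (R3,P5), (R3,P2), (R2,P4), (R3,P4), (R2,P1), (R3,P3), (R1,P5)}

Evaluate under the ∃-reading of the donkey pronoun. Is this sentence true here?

"it" takes "a paper" as antecedent — a donkey pronoun bound across the clause boundary.
Weak reading: every reviewer r with some read-paper has at least one read-paper p such that accepted(r,p) ∧ cited(r,p).
Per reviewer: R1:✗  R2:✓  R3:✓
R1 has no witness among its read-papers.

False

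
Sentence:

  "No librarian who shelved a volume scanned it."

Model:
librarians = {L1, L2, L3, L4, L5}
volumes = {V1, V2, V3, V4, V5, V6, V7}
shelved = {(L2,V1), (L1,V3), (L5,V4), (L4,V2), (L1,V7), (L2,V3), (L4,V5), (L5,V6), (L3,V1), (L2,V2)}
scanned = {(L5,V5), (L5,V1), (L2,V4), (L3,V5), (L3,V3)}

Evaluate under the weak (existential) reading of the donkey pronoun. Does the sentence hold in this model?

True

"it" takes "a volume" as antecedent — a donkey pronoun bound across the clause boundary.
Truth condition: for no (l,v) with shelved(l,v) does scanned(l,v) hold.
Restrictor pairs — does the scope hold? (L1,V3):fails  (L1,V7):fails  (L2,V1):fails  (L2,V2):fails  (L2,V3):fails  (L3,V1):fails  (L4,V2):fails  (L4,V5):fails  (L5,V4):fails  (L5,V6):fails
Scope holds for no restrictor pair, so the sentence is true.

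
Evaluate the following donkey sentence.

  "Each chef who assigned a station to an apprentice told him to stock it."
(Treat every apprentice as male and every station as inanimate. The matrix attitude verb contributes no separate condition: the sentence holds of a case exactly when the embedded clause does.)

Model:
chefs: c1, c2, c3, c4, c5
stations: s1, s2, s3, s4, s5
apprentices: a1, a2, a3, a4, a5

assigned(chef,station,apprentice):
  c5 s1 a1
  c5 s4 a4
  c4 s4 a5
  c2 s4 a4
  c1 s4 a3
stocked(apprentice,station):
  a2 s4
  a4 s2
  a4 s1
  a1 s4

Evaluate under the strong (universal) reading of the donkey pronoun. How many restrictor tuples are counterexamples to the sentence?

"him" takes "an apprentice" as antecedent and "it" takes "a station"; both are donkey pronouns co-varying with the restrictor.
Strong reading: for every (c,s,a) with assigned(c,s,a), stocked(a,s).
Restrictor triples: (c1,s4,a3)→stocked(a3,s4) ✗  (c2,s4,a4)→stocked(a4,s4) ✗  (c4,s4,a5)→stocked(a5,s4) ✗  (c5,s1,a1)→stocked(a1,s1) ✗  (c5,s4,a4)→stocked(a4,s4) ✗
Counterexamples (restrictor triples failing the scope): 5.

5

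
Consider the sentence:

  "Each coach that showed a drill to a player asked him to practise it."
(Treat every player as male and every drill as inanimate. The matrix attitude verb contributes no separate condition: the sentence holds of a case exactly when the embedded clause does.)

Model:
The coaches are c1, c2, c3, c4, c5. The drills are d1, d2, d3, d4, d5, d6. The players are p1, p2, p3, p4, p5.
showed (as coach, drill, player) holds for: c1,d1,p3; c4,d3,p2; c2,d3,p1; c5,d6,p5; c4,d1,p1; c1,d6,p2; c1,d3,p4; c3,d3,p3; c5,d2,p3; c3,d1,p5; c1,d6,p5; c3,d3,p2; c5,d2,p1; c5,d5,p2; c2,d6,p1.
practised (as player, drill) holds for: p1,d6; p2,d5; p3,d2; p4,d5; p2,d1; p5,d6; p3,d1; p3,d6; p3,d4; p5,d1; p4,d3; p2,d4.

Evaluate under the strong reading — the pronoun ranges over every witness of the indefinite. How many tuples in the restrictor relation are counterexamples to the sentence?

"him" takes "a player" as antecedent and "it" takes "a drill"; both are donkey pronouns co-varying with the restrictor.
Strong reading: for every (c,d,p) with showed(c,d,p), practised(p,d).
Restrictor triples: (c1,d1,p3)→practised(p3,d1) ✓  (c1,d3,p4)→practised(p4,d3) ✓  (c1,d6,p2)→practised(p2,d6) ✗  (c1,d6,p5)→practised(p5,d6) ✓  (c2,d3,p1)→practised(p1,d3) ✗  (c2,d6,p1)→practised(p1,d6) ✓  (c3,d1,p5)→practised(p5,d1) ✓  (c3,d3,p2)→practised(p2,d3) ✗  (c3,d3,p3)→practised(p3,d3) ✗  (c4,d1,p1)→practised(p1,d1) ✗  (c4,d3,p2)→practised(p2,d3) ✗  (c5,d2,p1)→practised(p1,d2) ✗  (c5,d2,p3)→practised(p3,d2) ✓  (c5,d5,p2)→practised(p2,d5) ✓  (c5,d6,p5)→practised(p5,d6) ✓
Counterexamples (restrictor triples failing the scope): 7.

7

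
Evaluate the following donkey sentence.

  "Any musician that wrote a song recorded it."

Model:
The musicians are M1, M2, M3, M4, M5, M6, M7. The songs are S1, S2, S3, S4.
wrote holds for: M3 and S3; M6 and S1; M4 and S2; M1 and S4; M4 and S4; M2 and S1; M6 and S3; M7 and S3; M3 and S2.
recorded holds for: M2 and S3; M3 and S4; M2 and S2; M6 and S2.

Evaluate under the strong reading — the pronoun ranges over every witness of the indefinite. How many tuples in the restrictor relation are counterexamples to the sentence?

"it" takes "a song" as antecedent — a donkey pronoun bound across the clause boundary.
Strong reading: for every (m,s) with wrote(m,s), recorded(m,s).
Restrictor pairs: (M1,S4) ✗  (M2,S1) ✗  (M3,S2) ✗  (M3,S3) ✗  (M4,S2) ✗  (M4,S4) ✗  (M6,S1) ✗  (M6,S3) ✗  (M7,S3) ✗
Counterexamples (restrictor pairs failing the scope): 9.

9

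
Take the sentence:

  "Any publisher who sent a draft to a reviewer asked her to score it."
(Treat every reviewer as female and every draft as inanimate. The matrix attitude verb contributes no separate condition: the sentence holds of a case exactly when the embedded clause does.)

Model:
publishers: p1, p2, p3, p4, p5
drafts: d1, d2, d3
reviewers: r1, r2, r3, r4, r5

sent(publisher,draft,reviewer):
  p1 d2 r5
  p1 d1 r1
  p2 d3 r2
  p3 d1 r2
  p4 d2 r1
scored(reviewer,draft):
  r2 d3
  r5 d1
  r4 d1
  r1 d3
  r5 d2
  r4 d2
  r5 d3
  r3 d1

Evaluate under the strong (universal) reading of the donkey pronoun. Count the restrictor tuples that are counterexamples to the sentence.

"her" takes "a reviewer" as antecedent and "it" takes "a draft"; both are donkey pronouns co-varying with the restrictor.
Strong reading: for every (p,d,r) with sent(p,d,r), scored(r,d).
Restrictor triples: (p1,d1,r1)→scored(r1,d1) ✗  (p1,d2,r5)→scored(r5,d2) ✓  (p2,d3,r2)→scored(r2,d3) ✓  (p3,d1,r2)→scored(r2,d1) ✗  (p4,d2,r1)→scored(r1,d2) ✗
Counterexamples (restrictor triples failing the scope): 3.

3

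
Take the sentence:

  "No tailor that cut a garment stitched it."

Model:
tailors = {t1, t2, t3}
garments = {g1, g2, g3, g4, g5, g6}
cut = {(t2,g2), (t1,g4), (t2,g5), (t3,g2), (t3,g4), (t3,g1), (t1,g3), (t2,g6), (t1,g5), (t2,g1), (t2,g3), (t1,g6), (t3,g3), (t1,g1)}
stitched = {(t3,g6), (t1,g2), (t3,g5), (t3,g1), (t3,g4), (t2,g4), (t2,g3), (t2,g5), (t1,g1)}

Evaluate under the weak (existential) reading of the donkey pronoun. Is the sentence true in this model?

False

"it" takes "a garment" as antecedent — a donkey pronoun bound across the clause boundary.
Truth condition: for no (t,g) with cut(t,g) does stitched(t,g) hold.
Restrictor pairs — does the scope hold? (t1,g1):holds  (t1,g3):fails  (t1,g4):fails  (t1,g5):fails  (t1,g6):fails  (t2,g1):fails  (t2,g2):fails  (t2,g3):holds  (t2,g5):holds  (t2,g6):fails  (t3,g1):holds  (t3,g2):fails  (t3,g3):fails  (t3,g4):holds
Scope holds for 5 pair(s), so the sentence is false.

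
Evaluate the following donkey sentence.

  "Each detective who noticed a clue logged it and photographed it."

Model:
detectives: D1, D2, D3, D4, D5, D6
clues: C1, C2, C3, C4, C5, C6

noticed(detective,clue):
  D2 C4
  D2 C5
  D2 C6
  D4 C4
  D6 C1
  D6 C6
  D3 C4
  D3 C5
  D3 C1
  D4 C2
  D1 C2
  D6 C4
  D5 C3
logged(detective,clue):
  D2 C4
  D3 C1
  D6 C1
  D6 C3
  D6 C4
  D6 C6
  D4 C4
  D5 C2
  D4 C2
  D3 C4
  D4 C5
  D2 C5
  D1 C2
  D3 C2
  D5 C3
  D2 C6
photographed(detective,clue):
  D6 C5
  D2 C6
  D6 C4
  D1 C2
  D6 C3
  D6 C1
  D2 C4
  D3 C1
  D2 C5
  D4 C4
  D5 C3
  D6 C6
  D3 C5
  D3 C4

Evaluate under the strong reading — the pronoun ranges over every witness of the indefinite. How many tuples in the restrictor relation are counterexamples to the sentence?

"it" takes "a clue" as antecedent — a donkey pronoun bound across the clause boundary.
Strong reading: for every (d,c) with noticed(d,c), logged(d,c) ∧ photographed(d,c).
Restrictor pairs: (D1,C2) ✓  (D2,C4) ✓  (D2,C5) ✓  (D2,C6) ✓  (D3,C1) ✓  (D3,C4) ✓  (D3,C5) ✗  (D4,C2) ✗  (D4,C4) ✓  (D5,C3) ✓  (D6,C1) ✓  (D6,C4) ✓  (D6,C6) ✓
Counterexamples (restrictor pairs failing the scope): 2.

2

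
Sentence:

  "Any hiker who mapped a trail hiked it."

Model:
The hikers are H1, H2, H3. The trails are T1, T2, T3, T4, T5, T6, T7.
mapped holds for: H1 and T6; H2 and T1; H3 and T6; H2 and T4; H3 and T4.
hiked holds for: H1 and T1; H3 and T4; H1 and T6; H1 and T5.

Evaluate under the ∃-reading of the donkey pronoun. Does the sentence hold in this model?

"it" takes "a trail" as antecedent — a donkey pronoun bound across the clause boundary.
Weak reading: every hiker h with some mapped-trail has at least one mapped-trail t such that hiked(h,t).
Per hiker: H1:✓  H2:✗  H3:✓
H2 has no witness among its mapped-trails.

False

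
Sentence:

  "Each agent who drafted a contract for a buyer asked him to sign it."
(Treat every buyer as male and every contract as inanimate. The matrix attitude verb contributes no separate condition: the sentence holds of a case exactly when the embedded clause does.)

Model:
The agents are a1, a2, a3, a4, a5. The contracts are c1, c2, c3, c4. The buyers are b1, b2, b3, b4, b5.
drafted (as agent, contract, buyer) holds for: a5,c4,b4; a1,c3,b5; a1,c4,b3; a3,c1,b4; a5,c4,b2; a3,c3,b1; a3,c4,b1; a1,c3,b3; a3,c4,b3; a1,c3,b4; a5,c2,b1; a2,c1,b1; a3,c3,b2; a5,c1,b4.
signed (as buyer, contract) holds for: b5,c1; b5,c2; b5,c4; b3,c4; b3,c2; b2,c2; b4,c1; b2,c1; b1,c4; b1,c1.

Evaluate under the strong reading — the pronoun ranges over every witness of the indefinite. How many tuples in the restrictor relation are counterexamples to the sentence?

"him" takes "a buyer" as antecedent and "it" takes "a contract"; both are donkey pronouns co-varying with the restrictor.
Strong reading: for every (a,c,b) with drafted(a,c,b), signed(b,c).
Restrictor triples: (a1,c3,b3)→signed(b3,c3) ✗  (a1,c3,b4)→signed(b4,c3) ✗  (a1,c3,b5)→signed(b5,c3) ✗  (a1,c4,b3)→signed(b3,c4) ✓  (a2,c1,b1)→signed(b1,c1) ✓  (a3,c1,b4)→signed(b4,c1) ✓  (a3,c3,b1)→signed(b1,c3) ✗  (a3,c3,b2)→signed(b2,c3) ✗  (a3,c4,b1)→signed(b1,c4) ✓  (a3,c4,b3)→signed(b3,c4) ✓  (a5,c1,b4)→signed(b4,c1) ✓  (a5,c2,b1)→signed(b1,c2) ✗  (a5,c4,b2)→signed(b2,c4) ✗  (a5,c4,b4)→signed(b4,c4) ✗
Counterexamples (restrictor triples failing the scope): 8.

8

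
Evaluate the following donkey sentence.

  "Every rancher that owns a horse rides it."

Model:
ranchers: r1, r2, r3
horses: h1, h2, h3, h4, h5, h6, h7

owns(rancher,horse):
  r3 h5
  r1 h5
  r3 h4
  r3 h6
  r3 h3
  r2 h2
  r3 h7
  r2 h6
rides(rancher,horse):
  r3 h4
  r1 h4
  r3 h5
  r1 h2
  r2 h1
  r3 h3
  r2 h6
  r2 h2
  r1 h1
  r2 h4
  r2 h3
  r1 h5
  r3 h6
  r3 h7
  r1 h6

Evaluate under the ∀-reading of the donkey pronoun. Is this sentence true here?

True

"it" takes "a horse" as antecedent — a donkey pronoun bound across the clause boundary.
Strong reading: for every (r,h) with owns(r,h), rides(r,h).
Restrictor pairs: (r1,h5) ✓  (r2,h2) ✓  (r2,h6) ✓  (r3,h3) ✓  (r3,h4) ✓  (r3,h5) ✓  (r3,h6) ✓  (r3,h7) ✓
Every restrictor pair satisfies the scope.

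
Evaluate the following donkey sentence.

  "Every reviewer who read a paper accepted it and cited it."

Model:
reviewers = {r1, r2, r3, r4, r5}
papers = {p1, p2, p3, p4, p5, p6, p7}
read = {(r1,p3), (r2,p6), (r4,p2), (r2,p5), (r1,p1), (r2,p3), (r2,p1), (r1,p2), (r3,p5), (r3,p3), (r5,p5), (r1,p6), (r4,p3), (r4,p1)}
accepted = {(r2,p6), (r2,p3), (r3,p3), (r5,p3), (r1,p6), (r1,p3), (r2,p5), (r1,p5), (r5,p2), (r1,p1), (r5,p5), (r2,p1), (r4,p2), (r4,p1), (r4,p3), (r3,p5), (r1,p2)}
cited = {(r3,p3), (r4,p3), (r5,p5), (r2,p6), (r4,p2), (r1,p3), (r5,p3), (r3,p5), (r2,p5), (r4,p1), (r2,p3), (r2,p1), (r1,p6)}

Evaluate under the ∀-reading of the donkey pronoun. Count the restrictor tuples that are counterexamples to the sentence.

"it" takes "a paper" as antecedent — a donkey pronoun bound across the clause boundary.
Strong reading: for every (r,p) with read(r,p), accepted(r,p) ∧ cited(r,p).
Restrictor pairs: (r1,p1) ✗  (r1,p2) ✗  (r1,p3) ✓  (r1,p6) ✓  (r2,p1) ✓  (r2,p3) ✓  (r2,p5) ✓  (r2,p6) ✓  (r3,p3) ✓  (r3,p5) ✓  (r4,p1) ✓  (r4,p2) ✓  (r4,p3) ✓  (r5,p5) ✓
Counterexamples (restrictor pairs failing the scope): 2.

2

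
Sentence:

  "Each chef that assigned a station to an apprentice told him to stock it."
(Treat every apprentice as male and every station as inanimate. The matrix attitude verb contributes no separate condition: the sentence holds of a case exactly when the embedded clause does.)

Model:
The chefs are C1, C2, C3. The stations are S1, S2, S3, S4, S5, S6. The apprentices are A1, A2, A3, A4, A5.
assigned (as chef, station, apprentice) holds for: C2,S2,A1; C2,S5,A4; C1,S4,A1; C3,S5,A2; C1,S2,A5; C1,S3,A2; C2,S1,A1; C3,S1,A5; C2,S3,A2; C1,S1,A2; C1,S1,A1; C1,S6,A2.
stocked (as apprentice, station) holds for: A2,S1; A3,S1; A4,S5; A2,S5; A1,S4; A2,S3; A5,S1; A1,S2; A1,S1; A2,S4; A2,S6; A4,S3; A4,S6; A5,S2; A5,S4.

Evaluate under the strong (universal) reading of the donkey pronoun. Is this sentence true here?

"him" takes "an apprentice" as antecedent and "it" takes "a station"; both are donkey pronouns co-varying with the restrictor.
Strong reading: for every (c,s,a) with assigned(c,s,a), stocked(a,s).
Restrictor triples: (C1,S1,A1)→stocked(A1,S1) ✓  (C1,S1,A2)→stocked(A2,S1) ✓  (C1,S2,A5)→stocked(A5,S2) ✓  (C1,S3,A2)→stocked(A2,S3) ✓  (C1,S4,A1)→stocked(A1,S4) ✓  (C1,S6,A2)→stocked(A2,S6) ✓  (C2,S1,A1)→stocked(A1,S1) ✓  (C2,S2,A1)→stocked(A1,S2) ✓  (C2,S3,A2)→stocked(A2,S3) ✓  (C2,S5,A4)→stocked(A4,S5) ✓  (C3,S1,A5)→stocked(A5,S1) ✓  (C3,S5,A2)→stocked(A2,S5) ✓
Every restrictor triple satisfies the scope.

True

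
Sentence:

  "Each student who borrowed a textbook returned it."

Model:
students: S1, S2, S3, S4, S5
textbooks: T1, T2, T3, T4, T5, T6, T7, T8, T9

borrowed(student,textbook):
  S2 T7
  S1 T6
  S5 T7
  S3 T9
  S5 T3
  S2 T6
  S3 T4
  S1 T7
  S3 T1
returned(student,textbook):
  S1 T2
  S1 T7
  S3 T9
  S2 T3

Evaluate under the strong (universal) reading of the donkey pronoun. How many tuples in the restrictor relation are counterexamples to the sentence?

7

"it" takes "a textbook" as antecedent — a donkey pronoun bound across the clause boundary.
Strong reading: for every (s,t) with borrowed(s,t), returned(s,t).
Restrictor pairs: (S1,T6) ✗  (S1,T7) ✓  (S2,T6) ✗  (S2,T7) ✗  (S3,T1) ✗  (S3,T4) ✗  (S3,T9) ✓  (S5,T3) ✗  (S5,T7) ✗
Counterexamples (restrictor pairs failing the scope): 7.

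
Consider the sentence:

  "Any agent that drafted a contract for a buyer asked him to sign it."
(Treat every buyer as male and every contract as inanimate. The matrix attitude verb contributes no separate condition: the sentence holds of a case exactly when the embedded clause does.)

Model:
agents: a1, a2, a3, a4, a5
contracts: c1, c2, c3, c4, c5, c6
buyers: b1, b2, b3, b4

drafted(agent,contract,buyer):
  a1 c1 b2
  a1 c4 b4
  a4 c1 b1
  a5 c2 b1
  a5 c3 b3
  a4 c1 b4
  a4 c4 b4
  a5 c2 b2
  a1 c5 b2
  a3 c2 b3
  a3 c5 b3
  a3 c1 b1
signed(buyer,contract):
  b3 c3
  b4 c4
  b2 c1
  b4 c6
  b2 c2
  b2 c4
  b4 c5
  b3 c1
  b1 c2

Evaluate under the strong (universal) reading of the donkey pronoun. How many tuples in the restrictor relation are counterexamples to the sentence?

"him" takes "a buyer" as antecedent and "it" takes "a contract"; both are donkey pronouns co-varying with the restrictor.
Strong reading: for every (a,c,b) with drafted(a,c,b), signed(b,c).
Restrictor triples: (a1,c1,b2)→signed(b2,c1) ✓  (a1,c4,b4)→signed(b4,c4) ✓  (a1,c5,b2)→signed(b2,c5) ✗  (a3,c1,b1)→signed(b1,c1) ✗  (a3,c2,b3)→signed(b3,c2) ✗  (a3,c5,b3)→signed(b3,c5) ✗  (a4,c1,b1)→signed(b1,c1) ✗  (a4,c1,b4)→signed(b4,c1) ✗  (a4,c4,b4)→signed(b4,c4) ✓  (a5,c2,b1)→signed(b1,c2) ✓  (a5,c2,b2)→signed(b2,c2) ✓  (a5,c3,b3)→signed(b3,c3) ✓
Counterexamples (restrictor triples failing the scope): 6.

6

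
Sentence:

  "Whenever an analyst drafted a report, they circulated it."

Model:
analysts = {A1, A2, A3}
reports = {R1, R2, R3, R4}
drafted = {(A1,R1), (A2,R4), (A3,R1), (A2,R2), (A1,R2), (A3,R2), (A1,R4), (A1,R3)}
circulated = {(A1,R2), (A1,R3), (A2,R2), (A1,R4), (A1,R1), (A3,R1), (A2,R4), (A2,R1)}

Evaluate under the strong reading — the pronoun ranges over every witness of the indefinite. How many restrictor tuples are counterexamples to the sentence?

"it" takes "a report" as antecedent — a donkey pronoun bound across the clause boundary.
Strong reading: for every (a,r) with drafted(a,r), circulated(a,r).
Restrictor pairs: (A1,R1) ✓  (A1,R2) ✓  (A1,R3) ✓  (A1,R4) ✓  (A2,R2) ✓  (A2,R4) ✓  (A3,R1) ✓  (A3,R2) ✗
Counterexamples (restrictor pairs failing the scope): 1.

1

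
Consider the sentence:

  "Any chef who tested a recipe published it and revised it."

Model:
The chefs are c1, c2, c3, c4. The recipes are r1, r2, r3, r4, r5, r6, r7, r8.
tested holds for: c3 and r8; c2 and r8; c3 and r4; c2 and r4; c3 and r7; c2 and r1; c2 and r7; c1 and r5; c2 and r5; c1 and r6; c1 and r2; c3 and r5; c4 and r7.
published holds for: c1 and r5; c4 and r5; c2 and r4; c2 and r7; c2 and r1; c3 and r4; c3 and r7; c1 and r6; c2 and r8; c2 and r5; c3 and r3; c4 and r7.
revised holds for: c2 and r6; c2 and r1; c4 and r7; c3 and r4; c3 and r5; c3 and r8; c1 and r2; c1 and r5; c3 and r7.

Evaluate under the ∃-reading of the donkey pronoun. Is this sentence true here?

"it" takes "a recipe" as antecedent — a donkey pronoun bound across the clause boundary.
Weak reading: every chef c with some tested-recipe has at least one tested-recipe r such that published(c,r) ∧ revised(c,r).
Per chef: c1:✓  c2:✓  c3:✓  c4:✓
Every chef in the restrictor has a witness.

True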